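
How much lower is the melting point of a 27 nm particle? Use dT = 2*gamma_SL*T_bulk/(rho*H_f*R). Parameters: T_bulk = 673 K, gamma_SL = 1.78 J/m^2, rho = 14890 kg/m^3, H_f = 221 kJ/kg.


Radius R = 27/2 = 13.5 nm = 1.35e-08 m
Convert H_f = 221 kJ/kg = 221000 J/kg
dT = 2 * gamma_SL * T_bulk / (rho * H_f * R)
dT = 2 * 1.78 * 673 / (14890 * 221000 * 1.35e-08)
dT = 53.9 K

53.9


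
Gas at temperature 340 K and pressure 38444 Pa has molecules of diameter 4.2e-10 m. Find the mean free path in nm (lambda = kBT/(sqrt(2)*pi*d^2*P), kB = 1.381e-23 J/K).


Mean free path: lambda = kB*T / (sqrt(2) * pi * d^2 * P)
lambda = 1.381e-23 * 340 / (sqrt(2) * pi * (4.2e-10)^2 * 38444)
lambda = 1.55841e-07 m
lambda = 155.84 nm

155.84


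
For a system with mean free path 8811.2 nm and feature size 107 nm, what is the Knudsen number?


Knudsen number Kn = lambda / L
Kn = 8811.2 / 107
Kn = 82.3477

82.3477


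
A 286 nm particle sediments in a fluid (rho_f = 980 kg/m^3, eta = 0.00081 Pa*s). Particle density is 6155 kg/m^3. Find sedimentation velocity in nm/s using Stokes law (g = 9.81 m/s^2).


Radius R = 286/2 nm = 1.43e-07 m
Density difference = 6155 - 980 = 5175 kg/m^3
v = 2 * R^2 * (rho_p - rho_f) * g / (9 * eta)
v = 2 * (1.43e-07)^2 * 5175 * 9.81 / (9 * 0.00081)
v = 2.84809e-07 m/s = 284.8091 nm/s

284.8091


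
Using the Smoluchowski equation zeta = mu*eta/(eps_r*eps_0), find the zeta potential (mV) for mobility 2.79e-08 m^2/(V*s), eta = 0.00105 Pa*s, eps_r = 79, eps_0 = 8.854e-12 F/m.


Smoluchowski equation: zeta = mu * eta / (eps_r * eps_0)
zeta = 2.79e-08 * 0.00105 / (79 * 8.854e-12)
zeta = 0.041882 V = 41.88 mV

41.88


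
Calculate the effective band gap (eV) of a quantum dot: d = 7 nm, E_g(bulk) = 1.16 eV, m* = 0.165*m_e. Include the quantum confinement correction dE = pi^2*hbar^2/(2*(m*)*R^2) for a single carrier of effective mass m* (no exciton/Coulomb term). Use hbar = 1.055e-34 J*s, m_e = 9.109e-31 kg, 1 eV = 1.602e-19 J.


Radius R = 7/2 nm = 3.5e-09 m
Confinement energy dE = pi^2 * hbar^2 / (2 * m_eff * m_e * R^2)
dE = pi^2 * (1.055e-34)^2 / (2 * 0.165 * 9.109e-31 * (3.5e-09)^2) J, divided by 1.602e-19 J/eV
dE = 0.1862 eV
Total band gap = E_g(bulk) + dE = 1.16 + 0.1862 = 1.3462 eV

1.3462


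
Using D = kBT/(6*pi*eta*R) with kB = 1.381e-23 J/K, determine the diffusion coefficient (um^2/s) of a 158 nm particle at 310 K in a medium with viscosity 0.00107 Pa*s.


Radius R = 158/2 = 79 nm = 7.9e-08 m
D = kB*T / (6*pi*eta*R)
D = 1.381e-23 * 310 / (6 * pi * 0.00107 * 7.9e-08)
D = 2.68685e-12 m^2/s = 2.687 um^2/s

2.687


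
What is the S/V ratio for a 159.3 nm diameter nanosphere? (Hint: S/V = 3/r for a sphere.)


Radius r = 159.3/2 = 79.65 nm
S/V = 3 / r = 3 / 79.65
S/V = 0.0377 nm^-1

0.0377


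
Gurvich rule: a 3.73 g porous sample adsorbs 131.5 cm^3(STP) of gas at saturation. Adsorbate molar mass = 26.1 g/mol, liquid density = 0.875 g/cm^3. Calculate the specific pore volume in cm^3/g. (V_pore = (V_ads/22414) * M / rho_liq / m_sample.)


Moles adsorbed n = V_ads / 22414 = 131.5 / 22414 = 5.866869e-03 mol
Liquid volume V_liq = n * M / rho_liq = 5.866869e-03 * 26.1 / 0.875 = 0.17500 cm^3
Specific pore volume V_pore = V_liq / m_sample = 0.17500 / 3.73
V_pore = 0.0469 cm^3/g

0.0469


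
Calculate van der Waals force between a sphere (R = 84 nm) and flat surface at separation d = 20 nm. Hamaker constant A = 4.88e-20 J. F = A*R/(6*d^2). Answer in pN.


Convert to SI: R = 84 nm = 8.4e-08 m, d = 20 nm = 2e-08 m
F = A * R / (6 * d^2)
F = 4.88e-20 * 8.4e-08 / (6 * (2e-08)^2)
F = 1.708e-12 N = 1.708 pN

1.708


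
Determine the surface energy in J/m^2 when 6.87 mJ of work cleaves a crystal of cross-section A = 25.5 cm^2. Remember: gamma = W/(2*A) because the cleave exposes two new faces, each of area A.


Convert: A = 25.5 cm^2 = 0.00255 m^2, W = 6.87 mJ = 0.00687 J
Cleaving exposes two faces of area A, so total new surface = 2*A and gamma = W / (2*A)
gamma = 0.00687 / (2 * 0.00255)
gamma = 1.347 J/m^2

1.347


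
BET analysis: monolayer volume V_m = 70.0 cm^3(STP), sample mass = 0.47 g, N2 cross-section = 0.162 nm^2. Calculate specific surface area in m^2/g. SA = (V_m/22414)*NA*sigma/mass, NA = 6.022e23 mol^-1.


Number of moles in monolayer = V_m / 22414 = 70.0 / 22414 = 0.00312305
Number of molecules = moles * NA = 0.00312305 * 6.022e23
SA = molecules * sigma / mass
SA = (70.0 / 22414) * 6.022e23 * 0.162e-18 / 0.47
SA = 648.2 m^2/g

648.2


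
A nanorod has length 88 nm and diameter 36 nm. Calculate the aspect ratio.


Aspect ratio AR = length / diameter
AR = 88 / 36
AR = 2.44

2.44


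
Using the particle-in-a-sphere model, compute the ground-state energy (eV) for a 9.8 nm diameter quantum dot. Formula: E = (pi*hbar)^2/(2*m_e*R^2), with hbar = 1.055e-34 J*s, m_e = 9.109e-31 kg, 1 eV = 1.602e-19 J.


Radius R = 9.8/2 = 4.9 nm = 4.9e-09 m
E = (pi * 1.055e-34)^2 / (2 * 9.109e-31 * (4.9e-09)^2)
E(J) = 2.51138e-21
E = E(J) / 1.602e-19 = 0.0157 eV

0.0157


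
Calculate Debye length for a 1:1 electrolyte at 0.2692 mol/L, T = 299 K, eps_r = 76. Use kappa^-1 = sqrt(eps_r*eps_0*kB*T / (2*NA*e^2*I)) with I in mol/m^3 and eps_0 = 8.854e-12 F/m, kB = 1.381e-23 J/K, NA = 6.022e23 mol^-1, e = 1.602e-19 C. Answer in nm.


Ionic strength I = 0.2692 * 1^2 * 1000 = 269.2 mol/m^3
kappa^-1 = sqrt(76 * 8.854e-12 * 1.381e-23 * 299 / (2 * 6.022e23 * (1.602e-19)^2 * 269.2))
kappa^-1 = 0.578 nm

0.578


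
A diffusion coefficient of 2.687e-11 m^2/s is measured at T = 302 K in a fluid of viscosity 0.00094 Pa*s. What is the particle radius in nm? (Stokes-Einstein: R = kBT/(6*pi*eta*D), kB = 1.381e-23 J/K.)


Stokes-Einstein: R = kB*T / (6*pi*eta*D)
R = 1.381e-23 * 302 / (6 * pi * 0.00094 * 2.687e-11)
R = 8.76e-09 m = 8.76 nm

8.76


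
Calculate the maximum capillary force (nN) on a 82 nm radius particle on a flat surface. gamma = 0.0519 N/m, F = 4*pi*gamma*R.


Convert radius: R = 82 nm = 8.2e-08 m
F = 4 * pi * gamma * R
F = 4 * pi * 0.0519 * 8.2e-08
F = 5.348e-08 N = 53.48 nN

53.48


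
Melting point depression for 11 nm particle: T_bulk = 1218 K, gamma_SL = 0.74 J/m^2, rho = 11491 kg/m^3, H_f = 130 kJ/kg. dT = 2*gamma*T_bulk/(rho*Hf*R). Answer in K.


Radius R = 11/2 = 5.5 nm = 5.5e-09 m
Convert H_f = 130 kJ/kg = 130000 J/kg
dT = 2 * gamma_SL * T_bulk / (rho * H_f * R)
dT = 2 * 0.74 * 1218 / (11491 * 130000 * 5.5e-09)
dT = 219.4 K

219.4


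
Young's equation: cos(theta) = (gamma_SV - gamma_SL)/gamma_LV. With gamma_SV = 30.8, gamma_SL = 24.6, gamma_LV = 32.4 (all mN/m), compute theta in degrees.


cos(theta) = (gamma_SV - gamma_SL) / gamma_LV
cos(theta) = (30.8 - 24.6) / 32.4
cos(theta) = 0.191358
theta = arccos(0.191358) = 78.97 degrees

78.97


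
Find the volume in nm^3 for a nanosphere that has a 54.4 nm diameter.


Radius r = 54.4/2 = 27.2 nm
Volume V = (4/3) * pi * r^3
V = (4/3) * pi * (27.2)^3
V = 84293.74 nm^3

84293.74


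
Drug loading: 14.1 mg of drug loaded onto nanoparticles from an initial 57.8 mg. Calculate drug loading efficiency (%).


Drug loading efficiency = (drug loaded / drug initial) * 100
DLE = 14.1 / 57.8 * 100
DLE = 0.2439 * 100
DLE = 24.39%

24.39


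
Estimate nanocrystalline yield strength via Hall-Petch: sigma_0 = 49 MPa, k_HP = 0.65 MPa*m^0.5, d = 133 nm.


d = 133 nm = 1.33e-07 m
sqrt(d) = 0.0003646917
Hall-Petch contribution = k / sqrt(d) = 0.65 / 0.0003646917 = 1782.3 MPa
sigma = sigma_0 + k/sqrt(d) = 49 + 1782.3 = 1831.3 MPa

1831.3


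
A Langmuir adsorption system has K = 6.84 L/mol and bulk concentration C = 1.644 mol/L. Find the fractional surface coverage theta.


Langmuir isotherm: theta = K*C / (1 + K*C)
K*C = 6.84 * 1.644 = 11.24496
theta = 11.24496 / (1 + 11.24496) = 11.24496 / 12.24496
theta = 0.9183

0.9183


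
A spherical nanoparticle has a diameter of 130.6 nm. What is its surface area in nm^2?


Radius r = 130.6/2 = 65.3 nm
Surface area SA = 4 * pi * r^2
SA = 4 * pi * (65.3)^2
SA = 53584.14 nm^2

53584.14


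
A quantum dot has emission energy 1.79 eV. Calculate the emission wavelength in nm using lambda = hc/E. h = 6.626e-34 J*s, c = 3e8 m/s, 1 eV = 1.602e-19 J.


Convert energy: E = 1.79 eV = 1.79 * 1.602e-19 = 2.86758e-19 J
lambda = h*c / E = 6.626e-34 * 3e8 / 2.86758e-19
lambda = 6.93198e-07 m = 693.2 nm

693.2


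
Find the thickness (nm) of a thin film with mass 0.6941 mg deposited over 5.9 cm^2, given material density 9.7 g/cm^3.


Convert: m = 0.6941 mg = 6.9410e-07 kg, A = 5.9 cm^2 = 5.9000e-04 m^2, rho = 9.7 g/cm^3 = 9700 kg/m^3
t = m / (A * rho)
t = 6.9410e-07 / (5.9000e-04 * 9700)
t = 1.2128e-07 m = 121.3 nm

121.3


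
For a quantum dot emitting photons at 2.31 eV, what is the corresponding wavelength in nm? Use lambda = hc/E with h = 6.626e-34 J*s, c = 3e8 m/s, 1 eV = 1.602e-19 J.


Convert energy: E = 2.31 eV = 2.31 * 1.602e-19 = 3.70062e-19 J
lambda = h*c / E = 6.626e-34 * 3e8 / 3.70062e-19
lambda = 5.37153e-07 m = 537.2 nm

537.2


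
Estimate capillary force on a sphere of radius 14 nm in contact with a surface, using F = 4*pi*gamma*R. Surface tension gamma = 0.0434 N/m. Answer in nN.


Convert radius: R = 14 nm = 1.4e-08 m
F = 4 * pi * gamma * R
F = 4 * pi * 0.0434 * 1.4e-08
F = 7.63533e-09 N = 7.6353 nN

7.6353


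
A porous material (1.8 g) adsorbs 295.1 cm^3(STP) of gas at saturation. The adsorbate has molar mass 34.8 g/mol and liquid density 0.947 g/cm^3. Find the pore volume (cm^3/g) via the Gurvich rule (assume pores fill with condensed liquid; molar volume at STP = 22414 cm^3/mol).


Moles adsorbed n = V_ads / 22414 = 295.1 / 22414 = 1.316588e-02 mol
Liquid volume V_liq = n * M / rho_liq = 1.316588e-02 * 34.8 / 0.947 = 0.48381 cm^3
Specific pore volume V_pore = V_liq / m_sample = 0.48381 / 1.8
V_pore = 0.2688 cm^3/g

0.2688


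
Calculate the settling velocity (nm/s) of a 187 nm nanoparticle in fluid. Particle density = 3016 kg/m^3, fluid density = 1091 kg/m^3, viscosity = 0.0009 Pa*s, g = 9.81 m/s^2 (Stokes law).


Radius R = 187/2 nm = 9.35e-08 m
Density difference = 3016 - 1091 = 1925 kg/m^3
v = 2 * R^2 * (rho_p - rho_f) * g / (9 * eta)
v = 2 * (9.35e-08)^2 * 1925 * 9.81 / (9 * 0.0009)
v = 4.07632e-08 m/s = 40.7632 nm/s

40.7632


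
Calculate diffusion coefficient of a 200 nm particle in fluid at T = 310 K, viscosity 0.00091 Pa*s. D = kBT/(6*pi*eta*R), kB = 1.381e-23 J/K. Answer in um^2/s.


Radius R = 200/2 = 100 nm = 1e-07 m
D = kB*T / (6*pi*eta*R)
D = 1.381e-23 * 310 / (6 * pi * 0.00091 * 1e-07)
D = 2.49582e-12 m^2/s = 2.496 um^2/s

2.496


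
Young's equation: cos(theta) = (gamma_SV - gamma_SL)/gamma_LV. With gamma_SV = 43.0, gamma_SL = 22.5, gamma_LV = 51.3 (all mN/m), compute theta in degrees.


cos(theta) = (gamma_SV - gamma_SL) / gamma_LV
cos(theta) = (43.0 - 22.5) / 51.3
cos(theta) = 0.39961
theta = arccos(0.39961) = 66.45 degrees

66.45


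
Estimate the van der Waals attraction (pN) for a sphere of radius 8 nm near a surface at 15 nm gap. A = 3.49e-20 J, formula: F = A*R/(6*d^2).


Convert to SI: R = 8 nm = 8e-09 m, d = 15 nm = 1.5e-08 m
F = A * R / (6 * d^2)
F = 3.49e-20 * 8e-09 / (6 * (1.5e-08)^2)
F = 2.06815e-13 N = 0.207 pN

0.207


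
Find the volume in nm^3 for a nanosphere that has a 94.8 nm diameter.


Radius r = 94.8/2 = 47.4 nm
Volume V = (4/3) * pi * r^3
V = (4/3) * pi * (47.4)^3
V = 446091.18 nm^3

446091.18


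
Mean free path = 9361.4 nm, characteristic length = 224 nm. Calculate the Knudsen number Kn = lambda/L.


Knudsen number Kn = lambda / L
Kn = 9361.4 / 224
Kn = 41.792

41.792


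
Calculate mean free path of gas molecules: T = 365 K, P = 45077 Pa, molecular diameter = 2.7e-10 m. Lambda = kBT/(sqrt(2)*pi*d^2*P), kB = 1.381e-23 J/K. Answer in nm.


Mean free path: lambda = kB*T / (sqrt(2) * pi * d^2 * P)
lambda = 1.381e-23 * 365 / (sqrt(2) * pi * (2.7e-10)^2 * 45077)
lambda = 3.45254e-07 m
lambda = 345.25 nm

345.25


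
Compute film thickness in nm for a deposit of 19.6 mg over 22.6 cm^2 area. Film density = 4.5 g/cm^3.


Convert: m = 19.6 mg = 1.9600e-05 kg, A = 22.6 cm^2 = 2.2600e-03 m^2, rho = 4.5 g/cm^3 = 4500 kg/m^3
t = m / (A * rho)
t = 1.9600e-05 / (2.2600e-03 * 4500)
t = 1.9272e-06 m = 1927.2 nm

1927.2


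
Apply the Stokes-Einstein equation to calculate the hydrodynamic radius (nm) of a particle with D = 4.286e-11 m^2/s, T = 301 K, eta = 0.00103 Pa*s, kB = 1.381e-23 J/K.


Stokes-Einstein: R = kB*T / (6*pi*eta*D)
R = 1.381e-23 * 301 / (6 * pi * 0.00103 * 4.286e-11)
R = 4.99539e-09 m = 5.0 nm

5.0


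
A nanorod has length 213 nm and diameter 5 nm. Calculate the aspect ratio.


Aspect ratio AR = length / diameter
AR = 213 / 5
AR = 42.6

42.6


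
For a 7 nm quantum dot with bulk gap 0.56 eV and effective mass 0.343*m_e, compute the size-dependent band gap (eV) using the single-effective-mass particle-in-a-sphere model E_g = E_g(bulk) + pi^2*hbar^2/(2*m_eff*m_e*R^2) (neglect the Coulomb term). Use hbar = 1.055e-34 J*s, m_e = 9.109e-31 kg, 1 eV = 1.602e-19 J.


Radius R = 7/2 nm = 3.5e-09 m
Confinement energy dE = pi^2 * hbar^2 / (2 * m_eff * m_e * R^2)
dE = pi^2 * (1.055e-34)^2 / (2 * 0.343 * 9.109e-31 * (3.5e-09)^2) J, divided by 1.602e-19 J/eV
dE = 0.0896 eV
Total band gap = E_g(bulk) + dE = 0.56 + 0.0896 = 0.6496 eV

0.6496


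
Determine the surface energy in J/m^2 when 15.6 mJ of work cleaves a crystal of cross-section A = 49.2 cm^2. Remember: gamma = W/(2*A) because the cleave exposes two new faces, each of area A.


Convert: A = 49.2 cm^2 = 0.00492 m^2, W = 15.6 mJ = 0.0156 J
Cleaving exposes two faces of area A, so total new surface = 2*A and gamma = W / (2*A)
gamma = 0.0156 / (2 * 0.00492)
gamma = 1.585 J/m^2

1.585


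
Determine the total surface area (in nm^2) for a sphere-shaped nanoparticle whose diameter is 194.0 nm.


Radius r = 194.0/2 = 97 nm
Surface area SA = 4 * pi * r^2
SA = 4 * pi * (97)^2
SA = 118236.98 nm^2

118236.98


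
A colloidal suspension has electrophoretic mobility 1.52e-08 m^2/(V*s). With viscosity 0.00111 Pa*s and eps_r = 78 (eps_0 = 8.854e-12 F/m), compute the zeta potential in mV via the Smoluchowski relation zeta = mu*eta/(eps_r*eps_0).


Smoluchowski equation: zeta = mu * eta / (eps_r * eps_0)
zeta = 1.52e-08 * 0.00111 / (78 * 8.854e-12)
zeta = 0.024431 V = 24.43 mV

24.43


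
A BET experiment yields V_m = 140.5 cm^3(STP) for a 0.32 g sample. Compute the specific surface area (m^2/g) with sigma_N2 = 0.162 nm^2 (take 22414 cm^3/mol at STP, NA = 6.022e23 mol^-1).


Number of moles in monolayer = V_m / 22414 = 140.5 / 22414 = 0.0062684
Number of molecules = moles * NA = 0.0062684 * 6.022e23
SA = molecules * sigma / mass
SA = (140.5 / 22414) * 6.022e23 * 0.162e-18 / 0.32
SA = 1911.0 m^2/g

1911.0


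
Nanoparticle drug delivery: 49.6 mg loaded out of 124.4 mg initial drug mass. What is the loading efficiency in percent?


Drug loading efficiency = (drug loaded / drug initial) * 100
DLE = 49.6 / 124.4 * 100
DLE = 0.3987 * 100
DLE = 39.87%

39.87


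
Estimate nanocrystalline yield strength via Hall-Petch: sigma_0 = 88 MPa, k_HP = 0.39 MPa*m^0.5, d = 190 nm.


d = 190 nm = 1.9e-07 m
sqrt(d) = 0.0004358899
Hall-Petch contribution = k / sqrt(d) = 0.39 / 0.0004358899 = 894.7 MPa
sigma = sigma_0 + k/sqrt(d) = 88 + 894.7 = 982.7 MPa

982.7


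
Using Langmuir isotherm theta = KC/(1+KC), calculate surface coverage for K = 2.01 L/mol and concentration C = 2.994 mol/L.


Langmuir isotherm: theta = K*C / (1 + K*C)
K*C = 2.01 * 2.994 = 6.01794
theta = 6.01794 / (1 + 6.01794) = 6.01794 / 7.01794
theta = 0.8575

0.8575


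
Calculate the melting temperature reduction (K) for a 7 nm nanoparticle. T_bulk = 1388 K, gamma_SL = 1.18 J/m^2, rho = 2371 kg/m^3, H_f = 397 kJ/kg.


Radius R = 7/2 = 3.5 nm = 3.5e-09 m
Convert H_f = 397 kJ/kg = 397000 J/kg
dT = 2 * gamma_SL * T_bulk / (rho * H_f * R)
dT = 2 * 1.18 * 1388 / (2371 * 397000 * 3.5e-09)
dT = 994.3 K

994.3


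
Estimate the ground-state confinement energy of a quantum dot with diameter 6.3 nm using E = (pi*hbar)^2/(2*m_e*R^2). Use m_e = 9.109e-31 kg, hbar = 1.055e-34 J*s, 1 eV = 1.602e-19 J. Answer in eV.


Radius R = 6.3/2 = 3.15 nm = 3.15e-09 m
E = (pi * 1.055e-34)^2 / (2 * 9.109e-31 * (3.15e-09)^2)
E(J) = 6.07691e-21
E = E(J) / 1.602e-19 = 0.0379 eV

0.0379


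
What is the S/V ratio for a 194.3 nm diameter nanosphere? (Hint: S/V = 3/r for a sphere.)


Radius r = 194.3/2 = 97.15 nm
S/V = 3 / r = 3 / 97.15
S/V = 0.0309 nm^-1

0.0309


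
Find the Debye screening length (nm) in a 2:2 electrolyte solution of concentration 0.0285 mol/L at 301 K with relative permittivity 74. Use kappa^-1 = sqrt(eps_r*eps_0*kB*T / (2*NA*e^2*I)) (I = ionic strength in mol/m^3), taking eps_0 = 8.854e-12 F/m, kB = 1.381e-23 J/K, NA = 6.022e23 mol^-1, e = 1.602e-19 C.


Ionic strength I = 0.0285 * 2^2 * 1000 = 114 mol/m^3
kappa^-1 = sqrt(74 * 8.854e-12 * 1.381e-23 * 301 / (2 * 6.022e23 * (1.602e-19)^2 * 114))
kappa^-1 = 0.879 nm

0.879


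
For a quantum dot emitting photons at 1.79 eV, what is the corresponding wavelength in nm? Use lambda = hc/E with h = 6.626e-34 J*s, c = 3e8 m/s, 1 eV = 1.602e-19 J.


Convert energy: E = 1.79 eV = 1.79 * 1.602e-19 = 2.86758e-19 J
lambda = h*c / E = 6.626e-34 * 3e8 / 2.86758e-19
lambda = 6.93198e-07 m = 693.2 nm

693.2


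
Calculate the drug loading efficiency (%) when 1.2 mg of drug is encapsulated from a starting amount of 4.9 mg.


Drug loading efficiency = (drug loaded / drug initial) * 100
DLE = 1.2 / 4.9 * 100
DLE = 0.2449 * 100
DLE = 24.49%

24.49


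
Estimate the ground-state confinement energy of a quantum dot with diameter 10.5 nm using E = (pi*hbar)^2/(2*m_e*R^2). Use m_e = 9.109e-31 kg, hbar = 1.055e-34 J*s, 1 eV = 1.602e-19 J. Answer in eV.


Radius R = 10.5/2 = 5.25 nm = 5.25e-09 m
E = (pi * 1.055e-34)^2 / (2 * 9.109e-31 * (5.25e-09)^2)
E(J) = 2.18769e-21
E = E(J) / 1.602e-19 = 0.0137 eV

0.0137


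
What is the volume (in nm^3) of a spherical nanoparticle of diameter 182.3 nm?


Radius r = 182.3/2 = 91.15 nm
Volume V = (4/3) * pi * r^3
V = (4/3) * pi * (91.15)^3
V = 3172185.88 nm^3

3172185.88


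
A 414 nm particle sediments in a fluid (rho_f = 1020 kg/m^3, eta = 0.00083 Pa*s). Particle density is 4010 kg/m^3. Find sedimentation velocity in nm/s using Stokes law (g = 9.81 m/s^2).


Radius R = 414/2 nm = 2.07e-07 m
Density difference = 4010 - 1020 = 2990 kg/m^3
v = 2 * R^2 * (rho_p - rho_f) * g / (9 * eta)
v = 2 * (2.07e-07)^2 * 2990 * 9.81 / (9 * 0.00083)
v = 3.36504e-07 m/s = 336.504 nm/s

336.504


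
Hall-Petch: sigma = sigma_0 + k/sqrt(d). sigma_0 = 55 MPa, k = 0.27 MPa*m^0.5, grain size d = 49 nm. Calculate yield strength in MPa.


d = 49 nm = 4.9e-08 m
sqrt(d) = 0.0002213594
Hall-Petch contribution = k / sqrt(d) = 0.27 / 0.0002213594 = 1219.7 MPa
sigma = sigma_0 + k/sqrt(d) = 55 + 1219.7 = 1274.7 MPa

1274.7


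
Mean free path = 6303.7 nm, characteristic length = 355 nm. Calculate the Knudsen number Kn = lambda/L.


Knudsen number Kn = lambda / L
Kn = 6303.7 / 355
Kn = 17.7569

17.7569


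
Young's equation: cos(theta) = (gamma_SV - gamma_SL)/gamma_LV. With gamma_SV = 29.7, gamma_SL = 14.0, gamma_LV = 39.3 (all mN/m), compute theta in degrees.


cos(theta) = (gamma_SV - gamma_SL) / gamma_LV
cos(theta) = (29.7 - 14.0) / 39.3
cos(theta) = 0.399491
theta = arccos(0.399491) = 66.45 degrees

66.45


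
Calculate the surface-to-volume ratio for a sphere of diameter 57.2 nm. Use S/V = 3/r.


Radius r = 57.2/2 = 28.6 nm
S/V = 3 / r = 3 / 28.6
S/V = 0.1049 nm^-1

0.1049


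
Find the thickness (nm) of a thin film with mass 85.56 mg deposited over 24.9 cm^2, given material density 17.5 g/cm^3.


Convert: m = 85.56 mg = 8.5560e-05 kg, A = 24.9 cm^2 = 2.4900e-03 m^2, rho = 17.5 g/cm^3 = 17500 kg/m^3
t = m / (A * rho)
t = 8.5560e-05 / (2.4900e-03 * 17500)
t = 1.9635e-06 m = 1963.5 nm

1963.5


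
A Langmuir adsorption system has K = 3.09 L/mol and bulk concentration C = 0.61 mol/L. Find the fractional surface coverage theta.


Langmuir isotherm: theta = K*C / (1 + K*C)
K*C = 3.09 * 0.61 = 1.8849
theta = 1.8849 / (1 + 1.8849) = 1.8849 / 2.8849
theta = 0.6534

0.6534


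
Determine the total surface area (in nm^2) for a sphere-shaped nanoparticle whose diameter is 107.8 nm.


Radius r = 107.8/2 = 53.9 nm
Surface area SA = 4 * pi * r^2
SA = 4 * pi * (53.9)^2
SA = 36507.95 nm^2

36507.95


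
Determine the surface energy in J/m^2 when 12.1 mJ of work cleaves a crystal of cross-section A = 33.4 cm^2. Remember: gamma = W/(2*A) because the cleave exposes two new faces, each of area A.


Convert: A = 33.4 cm^2 = 0.00334 m^2, W = 12.1 mJ = 0.0121 J
Cleaving exposes two faces of area A, so total new surface = 2*A and gamma = W / (2*A)
gamma = 0.0121 / (2 * 0.00334)
gamma = 1.811 J/m^2

1.811


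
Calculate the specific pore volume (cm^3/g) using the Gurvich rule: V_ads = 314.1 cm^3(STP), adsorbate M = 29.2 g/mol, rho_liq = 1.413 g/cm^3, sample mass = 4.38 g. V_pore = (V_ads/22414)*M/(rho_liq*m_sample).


Moles adsorbed n = V_ads / 22414 = 314.1 / 22414 = 1.401356e-02 mol
Liquid volume V_liq = n * M / rho_liq = 1.401356e-02 * 29.2 / 1.413 = 0.28959 cm^3
Specific pore volume V_pore = V_liq / m_sample = 0.28959 / 4.38
V_pore = 0.0661 cm^3/g

0.0661


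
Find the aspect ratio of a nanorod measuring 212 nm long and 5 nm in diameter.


Aspect ratio AR = length / diameter
AR = 212 / 5
AR = 42.4

42.4


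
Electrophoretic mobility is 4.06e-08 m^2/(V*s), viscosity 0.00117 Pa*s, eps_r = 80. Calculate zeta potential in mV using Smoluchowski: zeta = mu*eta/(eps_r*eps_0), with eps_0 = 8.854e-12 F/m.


Smoluchowski equation: zeta = mu * eta / (eps_r * eps_0)
zeta = 4.06e-08 * 0.00117 / (80 * 8.854e-12)
zeta = 0.067063 V = 67.06 mV

67.06


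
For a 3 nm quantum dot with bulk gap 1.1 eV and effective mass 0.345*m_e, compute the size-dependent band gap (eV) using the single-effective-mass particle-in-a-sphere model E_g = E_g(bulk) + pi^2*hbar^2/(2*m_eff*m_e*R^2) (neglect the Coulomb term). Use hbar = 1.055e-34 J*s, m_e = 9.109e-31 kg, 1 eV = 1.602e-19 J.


Radius R = 3/2 nm = 1.5e-09 m
Confinement energy dE = pi^2 * hbar^2 / (2 * m_eff * m_e * R^2)
dE = pi^2 * (1.055e-34)^2 / (2 * 0.345 * 9.109e-31 * (1.5e-09)^2) J, divided by 1.602e-19 J/eV
dE = 0.4849 eV
Total band gap = E_g(bulk) + dE = 1.1 + 0.4849 = 1.5849 eV

1.5849


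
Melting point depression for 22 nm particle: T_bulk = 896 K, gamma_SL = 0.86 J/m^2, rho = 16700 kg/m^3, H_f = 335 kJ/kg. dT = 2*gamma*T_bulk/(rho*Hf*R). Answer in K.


Radius R = 22/2 = 11 nm = 1.1e-08 m
Convert H_f = 335 kJ/kg = 335000 J/kg
dT = 2 * gamma_SL * T_bulk / (rho * H_f * R)
dT = 2 * 0.86 * 896 / (16700 * 335000 * 1.1e-08)
dT = 25.0 K

25.0


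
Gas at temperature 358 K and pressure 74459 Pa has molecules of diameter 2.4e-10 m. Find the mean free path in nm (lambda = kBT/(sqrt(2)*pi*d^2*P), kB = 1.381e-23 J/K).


Mean free path: lambda = kB*T / (sqrt(2) * pi * d^2 * P)
lambda = 1.381e-23 * 358 / (sqrt(2) * pi * (2.4e-10)^2 * 74459)
lambda = 2.59461e-07 m
lambda = 259.46 nm

259.46


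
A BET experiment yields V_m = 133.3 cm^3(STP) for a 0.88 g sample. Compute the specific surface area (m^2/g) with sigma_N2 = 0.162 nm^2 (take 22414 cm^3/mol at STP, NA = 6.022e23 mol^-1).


Number of moles in monolayer = V_m / 22414 = 133.3 / 22414 = 0.00594718
Number of molecules = moles * NA = 0.00594718 * 6.022e23
SA = molecules * sigma / mass
SA = (133.3 / 22414) * 6.022e23 * 0.162e-18 / 0.88
SA = 659.3 m^2/g

659.3


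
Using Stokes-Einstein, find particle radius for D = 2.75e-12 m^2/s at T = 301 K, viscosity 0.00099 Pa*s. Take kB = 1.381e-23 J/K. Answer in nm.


Stokes-Einstein: R = kB*T / (6*pi*eta*D)
R = 1.381e-23 * 301 / (6 * pi * 0.00099 * 2.75e-12)
R = 8.10011e-08 m = 81.0 nm

81.0


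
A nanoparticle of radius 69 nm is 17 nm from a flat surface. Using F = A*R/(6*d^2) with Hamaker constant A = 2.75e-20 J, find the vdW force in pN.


Convert to SI: R = 69 nm = 6.9e-08 m, d = 17 nm = 1.7e-08 m
F = A * R / (6 * d^2)
F = 2.75e-20 * 6.9e-08 / (6 * (1.7e-08)^2)
F = 1.09429e-12 N = 1.094 pN

1.094


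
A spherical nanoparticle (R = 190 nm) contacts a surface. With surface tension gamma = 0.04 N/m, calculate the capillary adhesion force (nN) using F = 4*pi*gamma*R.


Convert radius: R = 190 nm = 1.9e-07 m
F = 4 * pi * gamma * R
F = 4 * pi * 0.04 * 1.9e-07
F = 9.55044e-08 N = 95.5044 nN

95.5044


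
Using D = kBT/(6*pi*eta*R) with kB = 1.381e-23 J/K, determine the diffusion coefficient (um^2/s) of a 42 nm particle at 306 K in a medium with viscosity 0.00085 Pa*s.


Radius R = 42/2 = 21 nm = 2.1e-08 m
D = kB*T / (6*pi*eta*R)
D = 1.381e-23 * 306 / (6 * pi * 0.00085 * 2.1e-08)
D = 1.25596e-11 m^2/s = 12.56 um^2/s

12.56


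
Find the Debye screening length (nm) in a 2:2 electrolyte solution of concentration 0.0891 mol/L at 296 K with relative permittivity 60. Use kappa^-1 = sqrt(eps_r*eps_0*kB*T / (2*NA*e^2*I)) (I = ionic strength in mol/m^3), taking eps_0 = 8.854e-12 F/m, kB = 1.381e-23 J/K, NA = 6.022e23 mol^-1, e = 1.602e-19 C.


Ionic strength I = 0.0891 * 2^2 * 1000 = 356.4 mol/m^3
kappa^-1 = sqrt(60 * 8.854e-12 * 1.381e-23 * 296 / (2 * 6.022e23 * (1.602e-19)^2 * 356.4))
kappa^-1 = 0.444 nm

0.444


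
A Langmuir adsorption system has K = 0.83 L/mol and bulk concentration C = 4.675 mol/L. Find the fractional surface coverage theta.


Langmuir isotherm: theta = K*C / (1 + K*C)
K*C = 0.83 * 4.675 = 3.88025
theta = 3.88025 / (1 + 3.88025) = 3.88025 / 4.88025
theta = 0.7951

0.7951


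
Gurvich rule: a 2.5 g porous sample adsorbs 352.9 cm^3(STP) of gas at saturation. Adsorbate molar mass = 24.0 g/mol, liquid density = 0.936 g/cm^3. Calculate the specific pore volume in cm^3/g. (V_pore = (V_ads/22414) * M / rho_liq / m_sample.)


Moles adsorbed n = V_ads / 22414 = 352.9 / 22414 = 1.574462e-02 mol
Liquid volume V_liq = n * M / rho_liq = 1.574462e-02 * 24.0 / 0.936 = 0.40371 cm^3
Specific pore volume V_pore = V_liq / m_sample = 0.40371 / 2.5
V_pore = 0.1615 cm^3/g

0.1615


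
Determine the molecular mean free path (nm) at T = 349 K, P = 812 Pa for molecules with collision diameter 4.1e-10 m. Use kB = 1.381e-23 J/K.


Mean free path: lambda = kB*T / (sqrt(2) * pi * d^2 * P)
lambda = 1.381e-23 * 349 / (sqrt(2) * pi * (4.1e-10)^2 * 812)
lambda = 7.9475e-06 m
lambda = 7947.5 nm

7947.5


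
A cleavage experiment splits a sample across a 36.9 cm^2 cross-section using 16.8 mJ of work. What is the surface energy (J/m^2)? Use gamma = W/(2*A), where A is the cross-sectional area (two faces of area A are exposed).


Convert: A = 36.9 cm^2 = 0.00369 m^2, W = 16.8 mJ = 0.0168 J
Cleaving exposes two faces of area A, so total new surface = 2*A and gamma = W / (2*A)
gamma = 0.0168 / (2 * 0.00369)
gamma = 2.276 J/m^2

2.276


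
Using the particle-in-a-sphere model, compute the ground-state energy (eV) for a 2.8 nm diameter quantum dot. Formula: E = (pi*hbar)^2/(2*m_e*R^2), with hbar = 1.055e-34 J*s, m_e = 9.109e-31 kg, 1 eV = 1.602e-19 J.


Radius R = 2.8/2 = 1.4 nm = 1.4e-09 m
E = (pi * 1.055e-34)^2 / (2 * 9.109e-31 * (1.4e-09)^2)
E(J) = 3.07644e-20
E = E(J) / 1.602e-19 = 0.192 eV

0.192


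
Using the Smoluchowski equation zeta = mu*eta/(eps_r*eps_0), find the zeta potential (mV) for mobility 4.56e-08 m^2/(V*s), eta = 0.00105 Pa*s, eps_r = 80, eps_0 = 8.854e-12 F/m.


Smoluchowski equation: zeta = mu * eta / (eps_r * eps_0)
zeta = 4.56e-08 * 0.00105 / (80 * 8.854e-12)
zeta = 0.067597 V = 67.6 mV

67.6


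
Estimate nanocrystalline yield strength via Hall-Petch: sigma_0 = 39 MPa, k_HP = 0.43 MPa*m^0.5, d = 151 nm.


d = 151 nm = 1.51e-07 m
sqrt(d) = 0.0003885872
Hall-Petch contribution = k / sqrt(d) = 0.43 / 0.0003885872 = 1106.6 MPa
sigma = sigma_0 + k/sqrt(d) = 39 + 1106.6 = 1145.6 MPa

1145.6


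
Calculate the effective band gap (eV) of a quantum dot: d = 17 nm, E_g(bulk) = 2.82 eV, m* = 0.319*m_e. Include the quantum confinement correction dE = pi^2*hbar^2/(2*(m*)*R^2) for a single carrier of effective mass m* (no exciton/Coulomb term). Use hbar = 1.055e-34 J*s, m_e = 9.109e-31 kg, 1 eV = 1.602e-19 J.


Radius R = 17/2 nm = 8.5e-09 m
Confinement energy dE = pi^2 * hbar^2 / (2 * m_eff * m_e * R^2)
dE = pi^2 * (1.055e-34)^2 / (2 * 0.319 * 9.109e-31 * (8.5e-09)^2) J, divided by 1.602e-19 J/eV
dE = 0.0163 eV
Total band gap = E_g(bulk) + dE = 2.82 + 0.0163 = 2.8363 eV

2.8363


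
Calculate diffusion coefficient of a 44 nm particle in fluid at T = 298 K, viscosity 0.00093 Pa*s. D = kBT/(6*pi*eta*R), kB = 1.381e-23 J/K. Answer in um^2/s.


Radius R = 44/2 = 22 nm = 2.2e-08 m
D = kB*T / (6*pi*eta*R)
D = 1.381e-23 * 298 / (6 * pi * 0.00093 * 2.2e-08)
D = 1.0671e-11 m^2/s = 10.671 um^2/s

10.671


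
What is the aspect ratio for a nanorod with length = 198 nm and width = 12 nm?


Aspect ratio AR = length / diameter
AR = 198 / 12
AR = 16.5

16.5


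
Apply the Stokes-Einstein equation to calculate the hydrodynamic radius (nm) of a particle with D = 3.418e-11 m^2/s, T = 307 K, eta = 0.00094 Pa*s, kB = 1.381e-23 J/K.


Stokes-Einstein: R = kB*T / (6*pi*eta*D)
R = 1.381e-23 * 307 / (6 * pi * 0.00094 * 3.418e-11)
R = 7.00053e-09 m = 7.0 nm

7.0


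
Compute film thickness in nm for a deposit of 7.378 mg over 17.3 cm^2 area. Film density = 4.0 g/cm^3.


Convert: m = 7.378 mg = 7.3780e-06 kg, A = 17.3 cm^2 = 1.7300e-03 m^2, rho = 4.0 g/cm^3 = 4000 kg/m^3
t = m / (A * rho)
t = 7.3780e-06 / (1.7300e-03 * 4000)
t = 1.0662e-06 m = 1066.2 nm

1066.2


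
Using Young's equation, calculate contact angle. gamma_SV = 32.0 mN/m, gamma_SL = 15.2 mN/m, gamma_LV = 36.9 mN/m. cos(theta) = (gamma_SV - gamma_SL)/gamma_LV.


cos(theta) = (gamma_SV - gamma_SL) / gamma_LV
cos(theta) = (32.0 - 15.2) / 36.9
cos(theta) = 0.455285
theta = arccos(0.455285) = 62.92 degrees

62.92


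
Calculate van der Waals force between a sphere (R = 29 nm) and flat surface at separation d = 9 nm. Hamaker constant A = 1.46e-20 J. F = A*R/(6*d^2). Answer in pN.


Convert to SI: R = 29 nm = 2.9e-08 m, d = 9 nm = 9e-09 m
F = A * R / (6 * d^2)
F = 1.46e-20 * 2.9e-08 / (6 * (9e-09)^2)
F = 8.71193e-13 N = 0.871 pN

0.871


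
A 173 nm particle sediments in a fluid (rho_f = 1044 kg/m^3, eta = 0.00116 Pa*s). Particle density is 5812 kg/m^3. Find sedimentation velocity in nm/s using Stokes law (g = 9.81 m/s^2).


Radius R = 173/2 nm = 8.65e-08 m
Density difference = 5812 - 1044 = 4768 kg/m^3
v = 2 * R^2 * (rho_p - rho_f) * g / (9 * eta)
v = 2 * (8.65e-08)^2 * 4768 * 9.81 / (9 * 0.00116)
v = 6.70451e-08 m/s = 67.0451 nm/s

67.0451


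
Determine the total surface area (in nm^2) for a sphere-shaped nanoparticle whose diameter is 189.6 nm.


Radius r = 189.6/2 = 94.8 nm
Surface area SA = 4 * pi * r^2
SA = 4 * pi * (94.8)^2
SA = 112934.48 nm^2

112934.48


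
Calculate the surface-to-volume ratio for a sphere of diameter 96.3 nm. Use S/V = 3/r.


Radius r = 96.3/2 = 48.15 nm
S/V = 3 / r = 3 / 48.15
S/V = 0.0623 nm^-1

0.0623


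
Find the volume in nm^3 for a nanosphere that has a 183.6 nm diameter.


Radius r = 183.6/2 = 91.8 nm
Volume V = (4/3) * pi * r^3
V = (4/3) * pi * (91.8)^3
V = 3240534.53 nm^3

3240534.53


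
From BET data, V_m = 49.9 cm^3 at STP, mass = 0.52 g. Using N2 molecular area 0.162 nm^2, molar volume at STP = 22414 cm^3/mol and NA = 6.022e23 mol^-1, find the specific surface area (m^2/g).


Number of moles in monolayer = V_m / 22414 = 49.9 / 22414 = 0.00222629
Number of molecules = moles * NA = 0.00222629 * 6.022e23
SA = molecules * sigma / mass
SA = (49.9 / 22414) * 6.022e23 * 0.162e-18 / 0.52
SA = 417.7 m^2/g

417.7


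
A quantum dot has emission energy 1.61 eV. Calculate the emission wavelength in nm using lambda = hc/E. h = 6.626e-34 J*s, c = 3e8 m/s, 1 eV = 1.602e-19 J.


Convert energy: E = 1.61 eV = 1.61 * 1.602e-19 = 2.57922e-19 J
lambda = h*c / E = 6.626e-34 * 3e8 / 2.57922e-19
lambda = 7.70698e-07 m = 770.7 nm

770.7


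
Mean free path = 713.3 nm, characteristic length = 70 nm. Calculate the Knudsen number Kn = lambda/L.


Knudsen number Kn = lambda / L
Kn = 713.3 / 70
Kn = 10.19

10.19


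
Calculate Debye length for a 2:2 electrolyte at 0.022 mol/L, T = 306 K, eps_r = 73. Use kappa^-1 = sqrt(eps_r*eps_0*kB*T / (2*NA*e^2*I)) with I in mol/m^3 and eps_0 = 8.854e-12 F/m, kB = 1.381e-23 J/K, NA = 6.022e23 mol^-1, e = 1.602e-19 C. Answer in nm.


Ionic strength I = 0.022 * 2^2 * 1000 = 88 mol/m^3
kappa^-1 = sqrt(73 * 8.854e-12 * 1.381e-23 * 306 / (2 * 6.022e23 * (1.602e-19)^2 * 88))
kappa^-1 = 1.002 nm

1.002


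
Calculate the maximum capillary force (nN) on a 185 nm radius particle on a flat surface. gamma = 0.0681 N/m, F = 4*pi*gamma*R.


Convert radius: R = 185 nm = 1.85e-07 m
F = 4 * pi * gamma * R
F = 4 * pi * 0.0681 * 1.85e-07
F = 1.58317e-07 N = 158.3174 nN

158.3174


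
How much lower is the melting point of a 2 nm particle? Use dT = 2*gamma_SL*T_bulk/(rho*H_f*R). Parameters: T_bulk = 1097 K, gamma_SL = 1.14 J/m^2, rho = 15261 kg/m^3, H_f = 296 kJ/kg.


Radius R = 2/2 = 1 nm = 1e-09 m
Convert H_f = 296 kJ/kg = 296000 J/kg
dT = 2 * gamma_SL * T_bulk / (rho * H_f * R)
dT = 2 * 1.14 * 1097 / (15261 * 296000 * 1e-09)
dT = 553.7 K

553.7


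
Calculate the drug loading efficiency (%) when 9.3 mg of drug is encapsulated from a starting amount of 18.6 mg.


Drug loading efficiency = (drug loaded / drug initial) * 100
DLE = 9.3 / 18.6 * 100
DLE = 0.5 * 100
DLE = 50.0%

50.0


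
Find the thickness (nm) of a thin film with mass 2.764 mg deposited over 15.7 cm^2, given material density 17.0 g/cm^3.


Convert: m = 2.764 mg = 2.7640e-06 kg, A = 15.7 cm^2 = 1.5700e-03 m^2, rho = 17.0 g/cm^3 = 17000 kg/m^3
t = m / (A * rho)
t = 2.7640e-06 / (1.5700e-03 * 17000)
t = 1.0356e-07 m = 103.6 nm

103.6


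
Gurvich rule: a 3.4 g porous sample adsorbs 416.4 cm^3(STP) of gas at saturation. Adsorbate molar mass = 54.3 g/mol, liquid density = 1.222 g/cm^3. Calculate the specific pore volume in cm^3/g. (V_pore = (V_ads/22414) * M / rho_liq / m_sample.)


Moles adsorbed n = V_ads / 22414 = 416.4 / 22414 = 1.857767e-02 mol
Liquid volume V_liq = n * M / rho_liq = 1.857767e-02 * 54.3 / 1.222 = 0.82551 cm^3
Specific pore volume V_pore = V_liq / m_sample = 0.82551 / 3.4
V_pore = 0.2428 cm^3/g

0.2428


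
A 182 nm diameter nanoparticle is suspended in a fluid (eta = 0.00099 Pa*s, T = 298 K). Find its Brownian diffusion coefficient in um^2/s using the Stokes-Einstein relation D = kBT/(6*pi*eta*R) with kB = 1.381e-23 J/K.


Radius R = 182/2 = 91 nm = 9.1e-08 m
D = kB*T / (6*pi*eta*R)
D = 1.381e-23 * 298 / (6 * pi * 0.00099 * 9.1e-08)
D = 2.42344e-12 m^2/s = 2.423 um^2/s

2.423


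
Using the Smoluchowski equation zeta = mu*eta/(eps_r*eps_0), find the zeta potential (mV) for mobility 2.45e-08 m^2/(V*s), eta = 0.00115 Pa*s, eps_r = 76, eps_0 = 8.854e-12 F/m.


Smoluchowski equation: zeta = mu * eta / (eps_r * eps_0)
zeta = 2.45e-08 * 0.00115 / (76 * 8.854e-12)
zeta = 0.041871 V = 41.87 mV

41.87


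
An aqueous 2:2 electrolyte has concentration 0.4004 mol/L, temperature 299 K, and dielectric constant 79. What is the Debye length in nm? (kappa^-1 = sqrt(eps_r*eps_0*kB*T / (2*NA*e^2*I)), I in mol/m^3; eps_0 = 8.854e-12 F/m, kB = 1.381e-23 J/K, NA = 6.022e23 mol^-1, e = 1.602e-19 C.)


Ionic strength I = 0.4004 * 2^2 * 1000 = 1601.6 mol/m^3
kappa^-1 = sqrt(79 * 8.854e-12 * 1.381e-23 * 299 / (2 * 6.022e23 * (1.602e-19)^2 * 1601.6))
kappa^-1 = 0.242 nm

0.242


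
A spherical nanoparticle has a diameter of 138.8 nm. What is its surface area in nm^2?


Radius r = 138.8/2 = 69.4 nm
Surface area SA = 4 * pi * r^2
SA = 4 * pi * (69.4)^2
SA = 60524.16 nm^2

60524.16


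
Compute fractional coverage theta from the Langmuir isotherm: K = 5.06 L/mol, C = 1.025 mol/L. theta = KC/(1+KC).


Langmuir isotherm: theta = K*C / (1 + K*C)
K*C = 5.06 * 1.025 = 5.1865
theta = 5.1865 / (1 + 5.1865) = 5.1865 / 6.1865
theta = 0.8384

0.8384


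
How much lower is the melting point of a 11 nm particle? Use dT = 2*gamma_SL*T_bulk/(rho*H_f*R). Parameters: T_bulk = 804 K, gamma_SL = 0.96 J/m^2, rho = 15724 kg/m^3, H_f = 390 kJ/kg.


Radius R = 11/2 = 5.5 nm = 5.5e-09 m
Convert H_f = 390 kJ/kg = 390000 J/kg
dT = 2 * gamma_SL * T_bulk / (rho * H_f * R)
dT = 2 * 0.96 * 804 / (15724 * 390000 * 5.5e-09)
dT = 45.8 K

45.8


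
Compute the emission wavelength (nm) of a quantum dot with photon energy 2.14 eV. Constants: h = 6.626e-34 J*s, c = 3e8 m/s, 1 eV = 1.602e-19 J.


Convert energy: E = 2.14 eV = 2.14 * 1.602e-19 = 3.42828e-19 J
lambda = h*c / E = 6.626e-34 * 3e8 / 3.42828e-19
lambda = 5.79824e-07 m = 579.8 nm

579.8


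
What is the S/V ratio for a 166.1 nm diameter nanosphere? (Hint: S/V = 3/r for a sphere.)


Radius r = 166.1/2 = 83.05 nm
S/V = 3 / r = 3 / 83.05
S/V = 0.0361 nm^-1

0.0361


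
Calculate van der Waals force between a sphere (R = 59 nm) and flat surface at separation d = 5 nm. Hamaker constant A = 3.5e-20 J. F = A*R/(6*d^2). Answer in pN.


Convert to SI: R = 59 nm = 5.9e-08 m, d = 5 nm = 5e-09 m
F = A * R / (6 * d^2)
F = 3.5e-20 * 5.9e-08 / (6 * (5e-09)^2)
F = 1.37667e-11 N = 13.767 pN

13.767


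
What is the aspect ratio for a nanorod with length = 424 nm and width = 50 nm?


Aspect ratio AR = length / diameter
AR = 424 / 50
AR = 8.48

8.48


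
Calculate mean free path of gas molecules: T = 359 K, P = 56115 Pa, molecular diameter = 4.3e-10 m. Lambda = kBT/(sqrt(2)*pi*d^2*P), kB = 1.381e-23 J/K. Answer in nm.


Mean free path: lambda = kB*T / (sqrt(2) * pi * d^2 * P)
lambda = 1.381e-23 * 359 / (sqrt(2) * pi * (4.3e-10)^2 * 56115)
lambda = 1.07549e-07 m
lambda = 107.55 nm

107.55


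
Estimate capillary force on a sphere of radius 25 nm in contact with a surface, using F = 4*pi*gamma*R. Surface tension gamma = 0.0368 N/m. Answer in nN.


Convert radius: R = 25 nm = 2.5e-08 m
F = 4 * pi * gamma * R
F = 4 * pi * 0.0368 * 2.5e-08
F = 1.15611e-08 N = 11.5611 nN

11.5611


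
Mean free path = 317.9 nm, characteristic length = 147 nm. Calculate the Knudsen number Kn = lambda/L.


Knudsen number Kn = lambda / L
Kn = 317.9 / 147
Kn = 2.1626

2.1626


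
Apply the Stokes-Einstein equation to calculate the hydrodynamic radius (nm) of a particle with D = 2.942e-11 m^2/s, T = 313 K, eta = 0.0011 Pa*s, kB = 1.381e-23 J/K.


Stokes-Einstein: R = kB*T / (6*pi*eta*D)
R = 1.381e-23 * 313 / (6 * pi * 0.0011 * 2.942e-11)
R = 7.08601e-09 m = 7.09 nm

7.09


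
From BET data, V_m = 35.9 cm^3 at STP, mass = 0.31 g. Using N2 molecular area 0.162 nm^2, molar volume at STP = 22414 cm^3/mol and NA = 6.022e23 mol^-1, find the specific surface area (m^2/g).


Number of moles in monolayer = V_m / 22414 = 35.9 / 22414 = 0.00160168
Number of molecules = moles * NA = 0.00160168 * 6.022e23
SA = molecules * sigma / mass
SA = (35.9 / 22414) * 6.022e23 * 0.162e-18 / 0.31
SA = 504.0 m^2/g

504.0


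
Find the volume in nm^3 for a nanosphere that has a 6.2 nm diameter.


Radius r = 6.2/2 = 3.1 nm
Volume V = (4/3) * pi * r^3
V = (4/3) * pi * (3.1)^3
V = 124.79 nm^3

124.79


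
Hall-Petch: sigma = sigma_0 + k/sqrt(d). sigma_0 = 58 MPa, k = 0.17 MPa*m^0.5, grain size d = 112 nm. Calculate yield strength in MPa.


d = 112 nm = 1.12e-07 m
sqrt(d) = 0.000334664
Hall-Petch contribution = k / sqrt(d) = 0.17 / 0.000334664 = 508.0 MPa
sigma = sigma_0 + k/sqrt(d) = 58 + 508.0 = 566.0 MPa

566.0


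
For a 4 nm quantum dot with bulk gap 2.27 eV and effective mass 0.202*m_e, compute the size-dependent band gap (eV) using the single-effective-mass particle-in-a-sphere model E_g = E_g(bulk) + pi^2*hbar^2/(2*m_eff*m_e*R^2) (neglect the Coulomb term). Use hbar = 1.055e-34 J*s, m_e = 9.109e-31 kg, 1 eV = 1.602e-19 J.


Radius R = 4/2 nm = 2e-09 m
Confinement energy dE = pi^2 * hbar^2 / (2 * m_eff * m_e * R^2)
dE = pi^2 * (1.055e-34)^2 / (2 * 0.202 * 9.109e-31 * (2e-09)^2) J, divided by 1.602e-19 J/eV
dE = 0.4658 eV
Total band gap = E_g(bulk) + dE = 2.27 + 0.4658 = 2.7358 eV

2.7358


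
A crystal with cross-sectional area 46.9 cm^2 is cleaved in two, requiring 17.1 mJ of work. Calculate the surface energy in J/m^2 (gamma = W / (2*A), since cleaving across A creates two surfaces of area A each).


Convert: A = 46.9 cm^2 = 0.00469 m^2, W = 17.1 mJ = 0.0171 J
Cleaving exposes two faces of area A, so total new surface = 2*A and gamma = W / (2*A)
gamma = 0.0171 / (2 * 0.00469)
gamma = 1.823 J/m^2

1.823
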